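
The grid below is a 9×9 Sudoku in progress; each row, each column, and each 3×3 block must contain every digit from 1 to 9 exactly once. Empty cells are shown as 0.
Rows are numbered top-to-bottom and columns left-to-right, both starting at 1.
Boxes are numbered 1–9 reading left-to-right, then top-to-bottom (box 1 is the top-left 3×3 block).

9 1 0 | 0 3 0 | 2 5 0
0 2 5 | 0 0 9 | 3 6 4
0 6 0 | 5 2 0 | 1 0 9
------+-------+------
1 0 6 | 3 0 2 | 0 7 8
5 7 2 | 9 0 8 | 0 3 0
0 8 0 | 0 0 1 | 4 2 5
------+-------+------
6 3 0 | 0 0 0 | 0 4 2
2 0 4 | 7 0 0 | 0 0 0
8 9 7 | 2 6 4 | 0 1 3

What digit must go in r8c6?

Cell r8c6 itself could take any of {3, 5} by direct elimination.
Consider where 3 can go in row 8.
r8c2 is out (column 2 already has a 3).
r8c5 is out (column 5 already has a 3).
r8c7 is out (column 7 already has a 3).
r8c8 is out (column 8 already has a 3).
r8c9 is out (column 9 already has a 3).
So the only cell in row 8 that can hold 3 is r8c6.
Therefore r8c6 = 3.

3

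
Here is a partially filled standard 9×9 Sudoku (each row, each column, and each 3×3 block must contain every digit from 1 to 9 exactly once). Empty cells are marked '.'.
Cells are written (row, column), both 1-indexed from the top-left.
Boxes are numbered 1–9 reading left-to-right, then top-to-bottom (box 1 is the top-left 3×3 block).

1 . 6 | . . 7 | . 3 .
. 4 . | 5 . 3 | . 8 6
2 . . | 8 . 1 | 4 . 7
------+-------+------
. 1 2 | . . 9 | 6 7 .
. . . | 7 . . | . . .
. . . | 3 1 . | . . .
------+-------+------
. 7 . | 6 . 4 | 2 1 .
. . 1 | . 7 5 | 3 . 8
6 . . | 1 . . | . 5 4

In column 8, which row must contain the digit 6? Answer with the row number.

8

Consider where 6 can go in column 8.
(3,8) is out (box 3 already has a 6).
(5,8) is out (box 6 already has a 6).
(6,8) is out (box 6 already has a 6).
So the only cell in column 8 that can hold 6 is (8,8).
That is row 8.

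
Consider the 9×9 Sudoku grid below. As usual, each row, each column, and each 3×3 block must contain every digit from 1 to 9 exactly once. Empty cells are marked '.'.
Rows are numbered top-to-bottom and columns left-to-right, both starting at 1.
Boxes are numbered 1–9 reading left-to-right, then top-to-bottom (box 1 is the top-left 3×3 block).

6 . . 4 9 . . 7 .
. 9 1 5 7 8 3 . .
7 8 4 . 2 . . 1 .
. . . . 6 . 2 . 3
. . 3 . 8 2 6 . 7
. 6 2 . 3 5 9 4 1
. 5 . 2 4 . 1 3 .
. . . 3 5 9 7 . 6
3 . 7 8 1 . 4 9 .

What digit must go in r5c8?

Row 5 already contains {2, 3, 6, 7, 8}.
Column 8 already contains {1, 3, 4, 7, 9}.
Its 3×3 block (box 6) already contains {1, 2, 3, 4, 6, 7, 9}.
The only value from 1–9 not eliminated is 5, so r5c8 = 5.

5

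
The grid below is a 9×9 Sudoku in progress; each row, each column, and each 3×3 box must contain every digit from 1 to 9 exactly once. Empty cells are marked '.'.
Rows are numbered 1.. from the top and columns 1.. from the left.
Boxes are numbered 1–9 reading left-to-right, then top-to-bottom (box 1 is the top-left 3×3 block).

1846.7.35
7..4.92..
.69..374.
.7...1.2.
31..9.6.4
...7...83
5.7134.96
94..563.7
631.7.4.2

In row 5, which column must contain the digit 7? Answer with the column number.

Consider where 7 can go in row 5.
row 5, column 3 is out (column 3 already has a 7).
row 5, column 4 is out (column 4 already has a 7).
row 5, column 6 is out (column 6 already has a 7).
So the only cell in row 5 that can hold 7 is row 5, column 8.
That is column 8.

8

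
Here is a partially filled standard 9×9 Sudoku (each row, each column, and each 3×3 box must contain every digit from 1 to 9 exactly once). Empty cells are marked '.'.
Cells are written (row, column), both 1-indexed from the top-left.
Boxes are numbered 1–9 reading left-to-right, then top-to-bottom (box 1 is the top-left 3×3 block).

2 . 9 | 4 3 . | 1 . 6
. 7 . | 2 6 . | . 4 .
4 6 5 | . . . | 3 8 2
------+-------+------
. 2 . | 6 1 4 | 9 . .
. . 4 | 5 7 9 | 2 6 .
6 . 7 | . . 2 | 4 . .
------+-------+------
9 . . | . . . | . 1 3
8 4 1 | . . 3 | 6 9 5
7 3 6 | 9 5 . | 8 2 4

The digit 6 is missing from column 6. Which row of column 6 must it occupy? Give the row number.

Consider where 6 can go in column 6.
(1,6) is out (row 1 already has a 6).
(2,6) is out (row 2 already has a 6).
(3,6) is out (row 3 already has a 6).
(9,6) is out (row 9 already has a 6).
So the only cell in column 6 that can hold 6 is (7,6).
That is row 7.

7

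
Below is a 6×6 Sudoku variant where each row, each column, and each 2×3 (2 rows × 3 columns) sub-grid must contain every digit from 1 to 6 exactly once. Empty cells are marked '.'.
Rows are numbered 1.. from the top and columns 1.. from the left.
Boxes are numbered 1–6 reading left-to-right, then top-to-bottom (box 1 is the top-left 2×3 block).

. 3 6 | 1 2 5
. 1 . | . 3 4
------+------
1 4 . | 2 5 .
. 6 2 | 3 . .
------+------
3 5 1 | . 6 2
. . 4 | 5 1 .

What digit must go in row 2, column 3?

5

Row 2 already contains {1, 3, 4}.
Column 3 already contains {1, 2, 4, 6}.
Its 2×3 block (box 1) already contains {1, 3, 6}.
The only value from 1–6 not eliminated is 5, so row 2, column 3 = 5.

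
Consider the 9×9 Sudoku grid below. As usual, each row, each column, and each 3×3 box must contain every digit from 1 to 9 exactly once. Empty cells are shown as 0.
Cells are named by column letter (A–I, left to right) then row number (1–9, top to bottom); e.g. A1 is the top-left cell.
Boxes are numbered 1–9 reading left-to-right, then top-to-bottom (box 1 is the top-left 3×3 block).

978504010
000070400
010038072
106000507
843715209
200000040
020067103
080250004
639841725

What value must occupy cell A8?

7

Row 8 already contains {2, 4, 5, 8}.
Column A already contains {1, 2, 6, 8, 9}.
Its 3×3 block (box 7) already contains {2, 3, 6, 8, 9}.
The only value from 1–9 not eliminated is 7, so A8 = 7.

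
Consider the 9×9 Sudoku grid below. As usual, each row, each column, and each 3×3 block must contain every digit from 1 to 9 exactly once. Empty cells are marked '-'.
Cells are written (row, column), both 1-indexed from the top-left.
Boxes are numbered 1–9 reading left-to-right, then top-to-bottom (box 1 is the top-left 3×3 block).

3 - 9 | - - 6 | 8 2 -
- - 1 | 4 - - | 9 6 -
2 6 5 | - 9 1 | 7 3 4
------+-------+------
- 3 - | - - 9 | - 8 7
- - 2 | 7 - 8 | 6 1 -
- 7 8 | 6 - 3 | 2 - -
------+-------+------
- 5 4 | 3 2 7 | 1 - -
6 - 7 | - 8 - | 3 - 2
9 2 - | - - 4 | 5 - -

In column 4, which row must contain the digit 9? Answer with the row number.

Consider where 9 can go in column 4.
(1,4) is out (row 1 already has a 9).
(3,4) is out (row 3 already has a 9).
(4,4) is out (row 4 already has a 9).
(9,4) is out (row 9 already has a 9).
So the only cell in column 4 that can hold 9 is (8,4).
That is row 8.

8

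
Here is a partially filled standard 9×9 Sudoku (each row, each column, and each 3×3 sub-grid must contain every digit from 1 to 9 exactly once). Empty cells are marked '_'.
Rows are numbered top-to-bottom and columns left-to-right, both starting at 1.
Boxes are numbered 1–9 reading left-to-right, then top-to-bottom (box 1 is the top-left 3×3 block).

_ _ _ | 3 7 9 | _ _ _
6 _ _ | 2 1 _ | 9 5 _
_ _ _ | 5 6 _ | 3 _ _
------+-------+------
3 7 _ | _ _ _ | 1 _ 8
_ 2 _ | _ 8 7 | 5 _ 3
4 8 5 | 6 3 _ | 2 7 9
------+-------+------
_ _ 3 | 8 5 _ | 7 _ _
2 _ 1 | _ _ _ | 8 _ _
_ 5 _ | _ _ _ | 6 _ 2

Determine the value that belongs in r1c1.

Cell r1c1 itself could take any of {1, 5, 8} by direct elimination.
Consider where 5 can go in column 1.
r3c1 is out (row 3 already has a 5).
r5c1 is out (row 5 already has a 5).
r7c1 is out (row 7 already has a 5).
r9c1 is out (row 9 already has a 5).
So the only cell in column 1 that can hold 5 is r1c1.
Therefore r1c1 = 5.

5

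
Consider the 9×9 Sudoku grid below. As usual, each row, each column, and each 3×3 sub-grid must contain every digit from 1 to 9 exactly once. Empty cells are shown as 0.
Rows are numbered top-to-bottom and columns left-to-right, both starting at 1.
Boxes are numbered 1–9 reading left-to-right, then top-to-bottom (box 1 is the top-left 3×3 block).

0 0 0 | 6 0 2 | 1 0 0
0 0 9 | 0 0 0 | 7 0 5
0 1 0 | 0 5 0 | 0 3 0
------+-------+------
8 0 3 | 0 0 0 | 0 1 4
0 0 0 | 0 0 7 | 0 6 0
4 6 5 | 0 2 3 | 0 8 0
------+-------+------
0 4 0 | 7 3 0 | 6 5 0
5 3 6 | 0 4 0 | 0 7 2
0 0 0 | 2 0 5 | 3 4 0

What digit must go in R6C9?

Cell R6C9 itself could take any of {7, 9} by direct elimination.
Consider where 7 can go in box 6.
R4C7 is out (column 7 already has a 7).
R5C7 is out (row 5 already has a 7).
R5C9 is out (row 5 already has a 7).
R6C7 is out (column 7 already has a 7).
So the only cell in box 6 that can hold 7 is R6C9.
Therefore R6C9 = 7.

7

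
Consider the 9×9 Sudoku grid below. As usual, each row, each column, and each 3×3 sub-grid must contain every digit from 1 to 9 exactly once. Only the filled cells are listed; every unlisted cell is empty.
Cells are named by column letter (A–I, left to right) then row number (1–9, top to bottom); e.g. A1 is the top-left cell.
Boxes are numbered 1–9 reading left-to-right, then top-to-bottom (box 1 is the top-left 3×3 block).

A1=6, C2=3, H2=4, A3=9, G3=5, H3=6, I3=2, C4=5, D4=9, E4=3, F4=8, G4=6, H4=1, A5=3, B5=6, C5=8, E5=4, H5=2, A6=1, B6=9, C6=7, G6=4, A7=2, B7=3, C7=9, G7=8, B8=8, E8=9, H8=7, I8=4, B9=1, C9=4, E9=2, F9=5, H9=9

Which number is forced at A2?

Cell A2 itself could take any of {5, 7, 8} by direct elimination.
Consider where 8 can go in box 1.
B1 is out (column B already has a 8).
C1 is out (column C already has a 8).
B2 is out (column B already has a 8).
B3 is out (column B already has a 8).
C3 is out (column C already has a 8).
So the only cell in box 1 that can hold 8 is A2.
Therefore A2 = 8.

8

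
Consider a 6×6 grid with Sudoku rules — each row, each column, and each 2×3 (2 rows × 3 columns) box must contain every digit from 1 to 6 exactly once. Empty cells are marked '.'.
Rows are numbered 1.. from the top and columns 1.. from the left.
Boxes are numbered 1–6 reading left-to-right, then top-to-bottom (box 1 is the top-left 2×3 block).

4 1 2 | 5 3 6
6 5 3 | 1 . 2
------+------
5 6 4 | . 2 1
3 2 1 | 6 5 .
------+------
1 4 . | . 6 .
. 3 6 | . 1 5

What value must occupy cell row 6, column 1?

Row 6 already contains {1, 3, 5, 6}.
Column 1 already contains {1, 3, 4, 5, 6}.
Its 2×3 block (box 5) already contains {1, 3, 4, 6}.
The only value from 1–6 not eliminated is 2, so row 6, column 1 = 2.

2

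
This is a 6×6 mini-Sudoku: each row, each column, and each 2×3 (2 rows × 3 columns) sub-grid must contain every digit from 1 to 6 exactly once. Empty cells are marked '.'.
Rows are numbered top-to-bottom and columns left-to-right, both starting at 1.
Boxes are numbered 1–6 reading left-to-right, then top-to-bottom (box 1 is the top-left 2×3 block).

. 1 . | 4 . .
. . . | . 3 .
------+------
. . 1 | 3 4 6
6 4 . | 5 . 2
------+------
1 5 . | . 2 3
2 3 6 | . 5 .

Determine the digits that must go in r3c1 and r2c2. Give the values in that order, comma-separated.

5,6

For r3c1:
  Row 3 already contains {1, 3, 4, 6}.
  Column 1 already contains {1, 2, 6}.
  Its 2×3 block (box 3) already contains {1, 4, 6}.
  The only value from 1–6 not eliminated is 5, so r3c1 = 5.
For r2c2:
  Consider where 6 can go in box 1.
  r1c1 is out (column 1 already has a 6).
  r1c3 is out (column 3 already has a 6).
  r2c1 is out (column 1 already has a 6).
  r2c3 is out (column 3 already has a 6).
  So the only cell in box 1 that can hold 6 is r2c2.
  So r2c2 = 6.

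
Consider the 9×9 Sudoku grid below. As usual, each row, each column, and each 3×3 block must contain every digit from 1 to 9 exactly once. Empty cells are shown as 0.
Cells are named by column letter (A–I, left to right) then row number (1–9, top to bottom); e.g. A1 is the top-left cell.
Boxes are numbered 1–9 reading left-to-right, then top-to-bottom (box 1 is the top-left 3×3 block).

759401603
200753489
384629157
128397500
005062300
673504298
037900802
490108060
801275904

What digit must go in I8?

5

Row 8 already contains {1, 4, 6, 8, 9}.
Column I already contains {2, 3, 4, 7, 8, 9}.
Its 3×3 block (box 9) already contains {2, 4, 6, 8, 9}.
The only value from 1–9 not eliminated is 5, so I8 = 5.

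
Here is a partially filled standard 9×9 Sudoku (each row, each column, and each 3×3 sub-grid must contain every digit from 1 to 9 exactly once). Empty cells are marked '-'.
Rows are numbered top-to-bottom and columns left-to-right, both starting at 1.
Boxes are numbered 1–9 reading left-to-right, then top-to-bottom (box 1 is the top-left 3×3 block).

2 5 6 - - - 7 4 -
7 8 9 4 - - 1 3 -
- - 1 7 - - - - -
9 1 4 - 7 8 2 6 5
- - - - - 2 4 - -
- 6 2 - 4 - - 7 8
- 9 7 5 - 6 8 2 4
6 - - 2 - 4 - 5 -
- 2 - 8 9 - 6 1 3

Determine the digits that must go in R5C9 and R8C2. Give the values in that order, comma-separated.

For R5C9:
  Consider where 1 can go in column 9.
  R1C9 is out (box 3 already has a 1).
  R2C9 is out (row 2 already has a 1).
  R3C9 is out (row 3 already has a 1).
  R8C9 is out (box 9 already has a 1).
  So the only cell in column 9 that can hold 1 is R5C9.
  So R5C9 = 1.
For R8C2:
  Row 8 already contains {2, 4, 5, 6}.
  Column 2 already contains {1, 2, 5, 6, 8, 9}.
  Its 3×3 block (box 7) already contains {2, 6, 7, 9}.
  The only value from 1–9 not eliminated is 3, so R8C2 = 3.

1,3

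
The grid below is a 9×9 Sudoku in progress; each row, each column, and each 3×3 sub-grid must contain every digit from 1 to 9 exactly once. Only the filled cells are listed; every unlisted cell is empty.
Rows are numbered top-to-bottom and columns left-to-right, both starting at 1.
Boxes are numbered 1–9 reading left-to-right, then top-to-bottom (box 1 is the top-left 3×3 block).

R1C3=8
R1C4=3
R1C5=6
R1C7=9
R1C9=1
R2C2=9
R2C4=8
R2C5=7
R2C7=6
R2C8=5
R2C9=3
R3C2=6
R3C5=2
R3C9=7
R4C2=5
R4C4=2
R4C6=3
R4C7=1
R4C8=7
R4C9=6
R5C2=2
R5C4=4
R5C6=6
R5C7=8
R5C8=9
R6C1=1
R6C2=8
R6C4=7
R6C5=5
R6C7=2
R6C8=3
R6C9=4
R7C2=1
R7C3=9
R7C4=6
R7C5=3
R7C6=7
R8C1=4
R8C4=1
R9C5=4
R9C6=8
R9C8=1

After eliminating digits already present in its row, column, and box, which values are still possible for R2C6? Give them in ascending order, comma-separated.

1,4

Row 2 already contains {3, 5, 6, 7, 8, 9}.
Column 6 already contains {3, 6, 7, 8}.
Its 3×3 block (box 2) already contains {2, 3, 6, 7, 8}.
Removing those from 1–9 leaves {1, 4} as the candidates for R2C6.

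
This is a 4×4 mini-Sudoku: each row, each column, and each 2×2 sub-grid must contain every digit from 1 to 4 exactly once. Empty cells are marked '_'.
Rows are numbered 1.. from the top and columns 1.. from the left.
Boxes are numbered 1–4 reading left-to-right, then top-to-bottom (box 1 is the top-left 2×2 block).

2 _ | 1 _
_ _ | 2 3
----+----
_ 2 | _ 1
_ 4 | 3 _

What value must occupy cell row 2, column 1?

4

Cell row 2, column 1 itself could take any of {1, 4} by direct elimination.
Consider where 4 can go in box 1.
row 1, column 2 is out (column 2 already has a 4).
row 2, column 2 is out (column 2 already has a 4).
So the only cell in box 1 that can hold 4 is row 2, column 1.
Therefore row 2, column 1 = 4.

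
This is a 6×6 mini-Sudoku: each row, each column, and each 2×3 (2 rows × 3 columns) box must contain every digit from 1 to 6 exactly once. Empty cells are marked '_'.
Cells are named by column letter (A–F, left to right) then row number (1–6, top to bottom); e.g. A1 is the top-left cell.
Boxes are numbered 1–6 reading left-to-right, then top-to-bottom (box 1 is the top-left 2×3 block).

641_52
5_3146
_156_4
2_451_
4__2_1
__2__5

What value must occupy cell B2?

Row 2 already contains {1, 3, 4, 5, 6}.
Column B already contains {1, 4}.
Its 2×3 block (box 1) already contains {1, 3, 4, 5, 6}.
The only value from 1–6 not eliminated is 2, so B2 = 2.

2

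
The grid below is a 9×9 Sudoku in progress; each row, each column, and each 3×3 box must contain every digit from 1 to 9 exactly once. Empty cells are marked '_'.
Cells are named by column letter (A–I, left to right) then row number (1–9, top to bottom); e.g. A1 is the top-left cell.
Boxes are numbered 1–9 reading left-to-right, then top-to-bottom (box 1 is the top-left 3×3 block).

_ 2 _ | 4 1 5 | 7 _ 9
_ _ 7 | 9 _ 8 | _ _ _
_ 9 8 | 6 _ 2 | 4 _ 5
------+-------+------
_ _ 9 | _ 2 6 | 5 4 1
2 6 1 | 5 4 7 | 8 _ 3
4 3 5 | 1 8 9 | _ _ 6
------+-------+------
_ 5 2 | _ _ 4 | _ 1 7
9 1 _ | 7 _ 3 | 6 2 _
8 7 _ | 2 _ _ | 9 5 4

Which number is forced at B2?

4

Row 2 already contains {7, 8, 9}.
Column B already contains {1, 2, 3, 5, 6, 7, 9}.
Its 3×3 block (box 1) already contains {2, 7, 8, 9}.
The only value from 1–9 not eliminated is 4, so B2 = 4.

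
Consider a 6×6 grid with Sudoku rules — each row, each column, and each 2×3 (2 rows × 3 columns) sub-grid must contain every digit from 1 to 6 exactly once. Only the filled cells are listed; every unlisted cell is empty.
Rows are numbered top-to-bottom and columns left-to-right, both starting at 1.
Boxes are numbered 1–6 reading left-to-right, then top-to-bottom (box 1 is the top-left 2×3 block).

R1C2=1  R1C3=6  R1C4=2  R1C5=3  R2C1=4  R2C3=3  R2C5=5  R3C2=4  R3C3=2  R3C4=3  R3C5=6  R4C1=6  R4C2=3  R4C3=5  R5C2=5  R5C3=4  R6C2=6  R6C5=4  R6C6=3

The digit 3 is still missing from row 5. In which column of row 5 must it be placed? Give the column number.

Consider where 3 can go in row 5.
R5C4 is out (column 4 already has a 3).
R5C5 is out (column 5 already has a 3).
R5C6 is out (column 6 already has a 3).
So the only cell in row 5 that can hold 3 is R5C1.
That is column 1.

1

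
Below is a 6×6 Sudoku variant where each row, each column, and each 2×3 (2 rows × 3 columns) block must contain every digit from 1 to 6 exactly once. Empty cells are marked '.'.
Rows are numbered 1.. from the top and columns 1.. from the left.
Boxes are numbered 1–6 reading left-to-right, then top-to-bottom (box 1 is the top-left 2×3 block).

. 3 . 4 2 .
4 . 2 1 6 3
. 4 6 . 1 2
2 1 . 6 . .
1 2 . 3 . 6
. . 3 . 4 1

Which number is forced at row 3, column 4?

5

Row 3 already contains {1, 2, 4, 6}.
Column 4 already contains {1, 3, 4, 6}.
Its 2×3 block (box 4) already contains {1, 2, 6}.
The only value from 1–6 not eliminated is 5, so row 3, column 4 = 5.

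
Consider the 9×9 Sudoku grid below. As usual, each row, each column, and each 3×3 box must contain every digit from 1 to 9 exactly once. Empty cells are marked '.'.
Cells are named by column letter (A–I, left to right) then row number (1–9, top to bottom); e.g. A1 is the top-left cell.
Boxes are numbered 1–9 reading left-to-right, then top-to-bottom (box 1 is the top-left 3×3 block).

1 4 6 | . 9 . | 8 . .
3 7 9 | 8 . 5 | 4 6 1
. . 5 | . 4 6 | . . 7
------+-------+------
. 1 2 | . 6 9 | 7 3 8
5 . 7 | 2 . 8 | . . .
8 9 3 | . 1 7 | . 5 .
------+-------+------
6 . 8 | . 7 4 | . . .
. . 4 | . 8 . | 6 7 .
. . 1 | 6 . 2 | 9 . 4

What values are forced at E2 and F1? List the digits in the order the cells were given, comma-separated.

For E2:
  Row 2 already contains {1, 3, 4, 5, 6, 7, 8, 9}.
  Column E already contains {1, 4, 6, 7, 8, 9}.
  Its 3×3 block (box 2) already contains {4, 5, 6, 8, 9}.
  The only value from 1–9 not eliminated is 2, so E2 = 2.
For F1:
  Row 1 already contains {1, 4, 6, 8, 9}.
  Column F already contains {2, 4, 5, 6, 7, 8, 9}.
  Its 3×3 block (box 2) already contains {4, 5, 6, 8, 9}.
  The only value from 1–9 not eliminated is 3, so F1 = 3.

2,3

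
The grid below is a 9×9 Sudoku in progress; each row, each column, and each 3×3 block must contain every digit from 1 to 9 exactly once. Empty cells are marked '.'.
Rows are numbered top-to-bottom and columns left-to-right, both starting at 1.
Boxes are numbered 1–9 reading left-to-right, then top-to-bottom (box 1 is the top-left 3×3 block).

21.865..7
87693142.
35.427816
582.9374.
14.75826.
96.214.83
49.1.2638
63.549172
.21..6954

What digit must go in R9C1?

Row 9 already contains {1, 2, 4, 5, 6, 9}.
Column 1 already contains {1, 2, 3, 4, 5, 6, 8, 9}.
Its 3×3 block (box 7) already contains {1, 2, 3, 4, 6, 9}.
The only value from 1–9 not eliminated is 7, so R9C1 = 7.

7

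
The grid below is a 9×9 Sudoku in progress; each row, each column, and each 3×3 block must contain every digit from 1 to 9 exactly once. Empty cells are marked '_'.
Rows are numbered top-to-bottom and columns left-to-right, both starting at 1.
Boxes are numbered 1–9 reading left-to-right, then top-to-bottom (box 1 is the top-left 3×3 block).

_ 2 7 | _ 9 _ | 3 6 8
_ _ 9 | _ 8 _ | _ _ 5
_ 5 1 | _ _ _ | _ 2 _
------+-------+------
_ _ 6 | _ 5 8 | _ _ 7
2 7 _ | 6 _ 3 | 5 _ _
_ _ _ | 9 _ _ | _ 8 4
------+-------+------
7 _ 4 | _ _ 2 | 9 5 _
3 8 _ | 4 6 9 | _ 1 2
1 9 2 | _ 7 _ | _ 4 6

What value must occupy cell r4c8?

3

Cell r4c8 itself could take any of {3, 9} by direct elimination.
Consider where 3 can go in box 6.
r4c7 is out (column 7 already has a 3).
r5c8 is out (row 5 already has a 3).
r5c9 is out (row 5 already has a 3).
r6c7 is out (column 7 already has a 3).
So the only cell in box 6 that can hold 3 is r4c8.
Therefore r4c8 = 3.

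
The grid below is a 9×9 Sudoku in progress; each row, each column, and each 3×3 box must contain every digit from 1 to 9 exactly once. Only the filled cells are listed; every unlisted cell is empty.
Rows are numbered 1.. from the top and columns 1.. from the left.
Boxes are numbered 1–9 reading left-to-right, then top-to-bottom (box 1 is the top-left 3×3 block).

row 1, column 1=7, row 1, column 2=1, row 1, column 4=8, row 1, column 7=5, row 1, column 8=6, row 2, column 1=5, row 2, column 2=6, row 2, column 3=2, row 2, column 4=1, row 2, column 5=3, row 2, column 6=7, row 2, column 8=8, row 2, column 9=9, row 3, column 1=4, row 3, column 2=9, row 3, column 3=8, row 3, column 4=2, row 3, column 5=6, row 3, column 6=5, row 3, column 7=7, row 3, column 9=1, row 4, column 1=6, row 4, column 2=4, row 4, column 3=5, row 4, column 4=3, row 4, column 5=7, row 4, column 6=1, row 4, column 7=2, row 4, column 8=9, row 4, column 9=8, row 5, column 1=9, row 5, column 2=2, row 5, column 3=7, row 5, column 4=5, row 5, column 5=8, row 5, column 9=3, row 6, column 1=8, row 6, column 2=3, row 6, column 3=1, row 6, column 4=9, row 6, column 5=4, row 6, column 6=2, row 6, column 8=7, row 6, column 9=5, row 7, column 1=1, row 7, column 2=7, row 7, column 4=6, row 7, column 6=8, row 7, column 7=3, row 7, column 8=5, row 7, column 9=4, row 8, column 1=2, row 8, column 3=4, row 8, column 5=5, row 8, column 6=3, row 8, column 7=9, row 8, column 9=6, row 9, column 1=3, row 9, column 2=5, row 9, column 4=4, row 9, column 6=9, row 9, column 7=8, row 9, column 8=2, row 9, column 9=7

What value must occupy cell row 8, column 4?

Row 8 already contains {2, 3, 4, 5, 6, 9}.
Column 4 already contains {1, 2, 3, 4, 5, 6, 8, 9}.
Its 3×3 block (box 8) already contains {3, 4, 5, 6, 8, 9}.
The only value from 1–9 not eliminated is 7, so row 8, column 4 = 7.

7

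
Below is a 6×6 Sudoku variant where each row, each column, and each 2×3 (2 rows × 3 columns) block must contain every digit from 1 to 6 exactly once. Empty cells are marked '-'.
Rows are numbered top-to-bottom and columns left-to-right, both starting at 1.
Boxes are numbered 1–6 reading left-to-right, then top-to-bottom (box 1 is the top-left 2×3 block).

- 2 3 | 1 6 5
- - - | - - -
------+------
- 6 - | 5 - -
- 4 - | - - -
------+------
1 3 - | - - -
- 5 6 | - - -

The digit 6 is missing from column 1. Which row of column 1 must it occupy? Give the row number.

2

Consider where 6 can go in column 1.
r1c1 is out (row 1 already has a 6).
r3c1 is out (row 3 already has a 6).
r4c1 is out (box 3 already has a 6).
r6c1 is out (row 6 already has a 6).
So the only cell in column 1 that can hold 6 is r2c1.
That is row 2.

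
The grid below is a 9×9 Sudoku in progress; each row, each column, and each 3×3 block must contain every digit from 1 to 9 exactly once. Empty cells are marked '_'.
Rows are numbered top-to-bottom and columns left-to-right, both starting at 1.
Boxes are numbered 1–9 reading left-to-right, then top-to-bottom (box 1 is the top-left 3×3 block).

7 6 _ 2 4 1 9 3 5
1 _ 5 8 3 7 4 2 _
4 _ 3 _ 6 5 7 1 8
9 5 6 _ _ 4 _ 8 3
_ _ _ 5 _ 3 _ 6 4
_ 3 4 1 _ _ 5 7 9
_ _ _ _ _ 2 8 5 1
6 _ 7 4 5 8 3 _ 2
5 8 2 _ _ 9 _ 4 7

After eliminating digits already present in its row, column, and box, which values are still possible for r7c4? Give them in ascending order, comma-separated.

3,6,7

Row 7 already contains {1, 2, 5, 8}.
Column 4 already contains {1, 2, 4, 5, 8}.
Its 3×3 block (box 8) already contains {2, 4, 5, 8, 9}.
Removing those from 1–9 leaves {3, 6, 7} as the candidates for r7c4.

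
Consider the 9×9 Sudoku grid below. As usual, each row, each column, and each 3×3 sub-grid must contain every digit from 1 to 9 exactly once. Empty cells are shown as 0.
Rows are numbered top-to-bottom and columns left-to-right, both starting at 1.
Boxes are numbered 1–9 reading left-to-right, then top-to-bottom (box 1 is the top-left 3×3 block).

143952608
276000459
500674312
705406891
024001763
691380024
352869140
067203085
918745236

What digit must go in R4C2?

3

Row 4 already contains {1, 4, 5, 6, 7, 8, 9}.
Column 2 already contains {1, 2, 4, 5, 6, 7, 9}.
Its 3×3 block (box 4) already contains {1, 2, 4, 5, 6, 7, 9}.
The only value from 1–9 not eliminated is 3, so R4C2 = 3.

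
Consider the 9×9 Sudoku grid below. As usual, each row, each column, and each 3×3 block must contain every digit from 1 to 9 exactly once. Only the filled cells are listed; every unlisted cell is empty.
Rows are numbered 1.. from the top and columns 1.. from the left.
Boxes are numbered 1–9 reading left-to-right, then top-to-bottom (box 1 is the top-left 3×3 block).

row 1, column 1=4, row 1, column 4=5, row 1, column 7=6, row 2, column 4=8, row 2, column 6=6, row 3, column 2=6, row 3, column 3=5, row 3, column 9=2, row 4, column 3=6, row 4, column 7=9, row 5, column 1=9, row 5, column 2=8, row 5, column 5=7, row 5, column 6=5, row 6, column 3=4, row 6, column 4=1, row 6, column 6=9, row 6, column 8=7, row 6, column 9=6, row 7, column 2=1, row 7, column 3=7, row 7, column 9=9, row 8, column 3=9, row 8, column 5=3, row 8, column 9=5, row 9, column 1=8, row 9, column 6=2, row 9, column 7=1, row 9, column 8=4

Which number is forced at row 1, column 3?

8

Cell row 1, column 3 itself could take any of {1, 2, 3, 8} by direct elimination.
Consider where 8 can go in column 3.
row 2, column 3 is out (row 2 already has a 8).
row 5, column 3 is out (row 5 already has a 8).
row 9, column 3 is out (row 9 already has a 8).
So the only cell in column 3 that can hold 8 is row 1, column 3.
Therefore row 1, column 3 = 8.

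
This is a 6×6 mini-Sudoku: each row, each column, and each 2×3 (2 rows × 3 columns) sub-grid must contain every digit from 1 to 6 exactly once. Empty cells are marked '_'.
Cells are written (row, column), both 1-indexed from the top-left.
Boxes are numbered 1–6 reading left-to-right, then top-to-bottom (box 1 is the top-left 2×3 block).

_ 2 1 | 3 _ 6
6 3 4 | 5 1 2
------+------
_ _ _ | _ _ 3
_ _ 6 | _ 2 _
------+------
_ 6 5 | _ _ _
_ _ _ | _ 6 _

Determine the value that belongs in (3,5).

Cell (3,5) itself could take any of {4, 5} by direct elimination.
Consider where 5 can go in column 5.
(1,5) is out (box 2 already has a 5).
(5,5) is out (row 5 already has a 5).
So the only cell in column 5 that can hold 5 is (3,5).
Therefore (3,5) = 5.

5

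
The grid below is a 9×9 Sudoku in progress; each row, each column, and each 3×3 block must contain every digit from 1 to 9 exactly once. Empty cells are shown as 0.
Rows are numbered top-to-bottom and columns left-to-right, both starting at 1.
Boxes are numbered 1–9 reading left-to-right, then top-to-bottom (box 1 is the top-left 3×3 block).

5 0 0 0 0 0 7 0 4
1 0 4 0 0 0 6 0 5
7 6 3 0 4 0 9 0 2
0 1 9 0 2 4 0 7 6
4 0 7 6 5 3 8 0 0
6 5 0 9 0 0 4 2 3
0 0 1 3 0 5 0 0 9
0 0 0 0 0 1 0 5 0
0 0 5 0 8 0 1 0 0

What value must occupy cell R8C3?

6

Cell R8C3 itself could take any of {2, 6, 8} by direct elimination.
Consider where 6 can go in column 3.
R1C3 is out (box 1 already has a 6).
R6C3 is out (row 6 already has a 6).
So the only cell in column 3 that can hold 6 is R8C3.
Therefore R8C3 = 6.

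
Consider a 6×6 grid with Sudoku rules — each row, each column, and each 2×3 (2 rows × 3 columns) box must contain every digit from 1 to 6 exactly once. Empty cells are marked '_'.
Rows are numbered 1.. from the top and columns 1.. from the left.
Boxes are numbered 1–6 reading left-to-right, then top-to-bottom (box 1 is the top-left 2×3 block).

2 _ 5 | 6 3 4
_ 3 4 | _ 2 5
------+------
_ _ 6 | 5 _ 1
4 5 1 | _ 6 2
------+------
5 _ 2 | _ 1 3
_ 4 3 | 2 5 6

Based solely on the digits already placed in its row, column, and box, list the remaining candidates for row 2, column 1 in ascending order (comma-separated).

1,6

Row 2 already contains {2, 3, 4, 5}.
Column 1 already contains {2, 4, 5}.
Its 2×3 block (box 1) already contains {2, 3, 4, 5}.
Removing those from 1–6 leaves {1, 6} as the candidates for row 2, column 1.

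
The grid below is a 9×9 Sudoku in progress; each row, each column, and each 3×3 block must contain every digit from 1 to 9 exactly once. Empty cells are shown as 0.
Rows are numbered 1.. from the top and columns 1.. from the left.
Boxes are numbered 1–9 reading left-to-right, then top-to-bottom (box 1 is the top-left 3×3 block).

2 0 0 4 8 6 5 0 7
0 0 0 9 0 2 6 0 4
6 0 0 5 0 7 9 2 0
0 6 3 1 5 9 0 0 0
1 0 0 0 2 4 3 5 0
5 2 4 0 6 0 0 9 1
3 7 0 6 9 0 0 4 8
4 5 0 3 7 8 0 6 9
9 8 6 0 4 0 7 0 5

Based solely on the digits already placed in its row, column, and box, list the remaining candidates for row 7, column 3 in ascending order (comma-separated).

1,2

Row 7 already contains {3, 4, 6, 7, 8, 9}.
Column 3 already contains {3, 4, 6}.
Its 3×3 block (box 7) already contains {3, 4, 5, 6, 7, 8, 9}.
Removing those from 1–9 leaves {1, 2} as the candidates for row 7, column 3.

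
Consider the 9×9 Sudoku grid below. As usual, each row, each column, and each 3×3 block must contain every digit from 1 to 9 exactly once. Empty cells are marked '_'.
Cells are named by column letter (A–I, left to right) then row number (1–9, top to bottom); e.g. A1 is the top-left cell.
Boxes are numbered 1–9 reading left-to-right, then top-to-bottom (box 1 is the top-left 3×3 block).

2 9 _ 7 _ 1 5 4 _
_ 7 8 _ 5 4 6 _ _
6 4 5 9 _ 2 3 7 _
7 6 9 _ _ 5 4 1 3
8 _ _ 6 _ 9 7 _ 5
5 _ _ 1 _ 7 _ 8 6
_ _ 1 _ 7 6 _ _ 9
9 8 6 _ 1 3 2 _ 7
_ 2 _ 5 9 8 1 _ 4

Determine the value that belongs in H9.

Cell H9 itself could take any of {3, 6} by direct elimination.
Consider where 6 can go in box 9.
G7 is out (row 7 already has a 6).
H7 is out (row 7 already has a 6).
H8 is out (row 8 already has a 6).
So the only cell in box 9 that can hold 6 is H9.
Therefore H9 = 6.

6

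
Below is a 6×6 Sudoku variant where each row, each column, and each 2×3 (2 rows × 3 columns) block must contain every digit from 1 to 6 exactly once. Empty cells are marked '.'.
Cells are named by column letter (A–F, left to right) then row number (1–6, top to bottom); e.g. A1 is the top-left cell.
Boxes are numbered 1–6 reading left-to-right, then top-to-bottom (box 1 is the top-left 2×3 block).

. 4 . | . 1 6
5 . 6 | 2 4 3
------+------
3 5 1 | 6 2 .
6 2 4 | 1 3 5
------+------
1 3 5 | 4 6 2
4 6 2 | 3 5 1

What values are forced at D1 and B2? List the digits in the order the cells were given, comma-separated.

For D1:
  Row 1 already contains {1, 4, 6}.
  Column D already contains {1, 2, 3, 4, 6}.
  Its 2×3 block (box 2) already contains {1, 2, 3, 4, 6}.
  The only value from 1–6 not eliminated is 5, so D1 = 5.
For B2:
  Row 2 already contains {2, 3, 4, 5, 6}.
  Column B already contains {2, 3, 4, 5, 6}.
  Its 2×3 block (box 1) already contains {4, 5, 6}.
  The only value from 1–6 not eliminated is 1, so B2 = 1.

5,1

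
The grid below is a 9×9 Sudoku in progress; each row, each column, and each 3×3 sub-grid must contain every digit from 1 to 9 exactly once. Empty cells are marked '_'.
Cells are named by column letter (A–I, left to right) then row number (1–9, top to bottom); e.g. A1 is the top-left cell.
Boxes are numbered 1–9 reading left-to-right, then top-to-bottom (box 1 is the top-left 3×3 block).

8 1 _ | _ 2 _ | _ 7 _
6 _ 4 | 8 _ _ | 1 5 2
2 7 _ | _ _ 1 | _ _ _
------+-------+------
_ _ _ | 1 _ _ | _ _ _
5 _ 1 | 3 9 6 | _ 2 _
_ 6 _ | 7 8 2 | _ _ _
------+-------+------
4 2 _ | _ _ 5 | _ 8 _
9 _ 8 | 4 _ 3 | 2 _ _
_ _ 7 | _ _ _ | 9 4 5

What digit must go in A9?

1

Cell A9 itself could take any of {1, 3} by direct elimination.
Consider where 1 can go in column A.
A4 is out (row 4 already has a 1).
A6 is out (box 4 already has a 1).
So the only cell in column A that can hold 1 is A9.
Therefore A9 = 1.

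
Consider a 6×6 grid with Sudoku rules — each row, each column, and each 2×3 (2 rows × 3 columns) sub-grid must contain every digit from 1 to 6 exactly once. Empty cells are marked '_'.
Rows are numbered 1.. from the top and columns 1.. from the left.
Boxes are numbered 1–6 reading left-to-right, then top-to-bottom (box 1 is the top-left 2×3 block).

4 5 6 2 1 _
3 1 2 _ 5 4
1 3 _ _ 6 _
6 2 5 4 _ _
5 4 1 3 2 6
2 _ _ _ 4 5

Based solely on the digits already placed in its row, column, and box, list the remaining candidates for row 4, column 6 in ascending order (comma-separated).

Row 4 already contains {2, 4, 5, 6}.
Column 6 already contains {4, 5, 6}.
Its 2×3 block (box 4) already contains {4, 6}.
Removing those from 1–6 leaves {1, 3} as the candidates for row 4, column 6.

1,3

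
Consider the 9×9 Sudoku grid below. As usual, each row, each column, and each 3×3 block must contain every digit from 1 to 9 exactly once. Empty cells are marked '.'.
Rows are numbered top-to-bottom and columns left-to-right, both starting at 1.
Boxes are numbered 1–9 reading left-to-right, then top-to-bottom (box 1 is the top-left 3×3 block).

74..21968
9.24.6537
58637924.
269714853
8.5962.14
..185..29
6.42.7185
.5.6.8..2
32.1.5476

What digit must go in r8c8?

9

Row 8 already contains {2, 5, 6, 8}.
Column 8 already contains {1, 2, 3, 4, 5, 6, 7, 8}.
Its 3×3 block (box 9) already contains {1, 2, 4, 5, 6, 7, 8}.
The only value from 1–9 not eliminated is 9, so r8c8 = 9.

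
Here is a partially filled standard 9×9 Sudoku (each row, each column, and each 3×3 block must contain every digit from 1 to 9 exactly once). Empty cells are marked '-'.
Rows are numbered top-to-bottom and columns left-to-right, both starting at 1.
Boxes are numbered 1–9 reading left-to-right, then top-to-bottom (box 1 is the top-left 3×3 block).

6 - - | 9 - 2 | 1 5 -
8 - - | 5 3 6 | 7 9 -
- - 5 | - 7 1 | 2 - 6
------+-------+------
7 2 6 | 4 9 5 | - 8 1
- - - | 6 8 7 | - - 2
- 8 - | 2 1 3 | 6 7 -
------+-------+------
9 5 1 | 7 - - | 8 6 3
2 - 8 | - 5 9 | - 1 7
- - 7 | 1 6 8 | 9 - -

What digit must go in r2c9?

Row 2 already contains {3, 5, 6, 7, 8, 9}.
Column 9 already contains {1, 2, 3, 6, 7}.
Its 3×3 block (box 3) already contains {1, 2, 5, 6, 7, 9}.
The only value from 1–9 not eliminated is 4, so r2c9 = 4.

4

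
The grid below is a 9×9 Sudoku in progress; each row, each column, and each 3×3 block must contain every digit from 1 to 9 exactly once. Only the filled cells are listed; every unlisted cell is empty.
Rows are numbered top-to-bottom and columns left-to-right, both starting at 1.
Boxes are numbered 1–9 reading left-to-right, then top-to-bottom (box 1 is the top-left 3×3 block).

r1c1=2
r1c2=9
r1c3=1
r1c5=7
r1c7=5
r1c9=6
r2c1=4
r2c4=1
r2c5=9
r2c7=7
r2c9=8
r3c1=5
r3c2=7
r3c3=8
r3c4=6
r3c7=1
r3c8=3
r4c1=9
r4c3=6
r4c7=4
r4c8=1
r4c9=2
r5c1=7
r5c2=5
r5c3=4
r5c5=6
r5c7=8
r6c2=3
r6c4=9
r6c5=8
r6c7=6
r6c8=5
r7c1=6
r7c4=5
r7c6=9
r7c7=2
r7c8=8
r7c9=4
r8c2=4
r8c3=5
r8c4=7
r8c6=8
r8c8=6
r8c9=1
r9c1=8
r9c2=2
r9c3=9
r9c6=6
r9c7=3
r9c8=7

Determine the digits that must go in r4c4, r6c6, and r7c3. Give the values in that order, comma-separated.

3,4,7

For r4c4:
  Row 4 already contains {1, 2, 4, 6, 9}.
  Column 4 already contains {1, 5, 6, 7, 9}.
  Its 3×3 block (box 5) already contains {6, 8, 9}.
  The only value from 1–9 not eliminated is 3, so r4c4 = 3.
For r6c6:
  Consider where 4 can go in box 5.
  r4c4 is out (row 4 already has a 4).
  r4c5 is out (row 4 already has a 4).
  r4c6 is out (row 4 already has a 4).
  r5c4 is out (row 5 already has a 4).
  r5c6 is out (row 5 already has a 4).
  So the only cell in box 5 that can hold 4 is r6c6.
  So r6c6 = 4.
For r7c3:
  Consider where 7 can go in column 3.
  r2c3 is out (row 2 already has a 7).
  r6c3 is out (box 4 already has a 7).
  So the only cell in column 3 that can hold 7 is r7c3.
  So r7c3 = 7.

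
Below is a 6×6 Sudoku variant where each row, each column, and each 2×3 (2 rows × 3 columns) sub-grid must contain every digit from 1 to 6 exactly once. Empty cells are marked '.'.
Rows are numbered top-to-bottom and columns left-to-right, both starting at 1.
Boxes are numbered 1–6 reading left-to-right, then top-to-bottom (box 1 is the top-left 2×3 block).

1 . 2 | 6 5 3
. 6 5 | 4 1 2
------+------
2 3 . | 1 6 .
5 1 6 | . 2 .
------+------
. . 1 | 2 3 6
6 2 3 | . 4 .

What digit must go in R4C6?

Row 4 already contains {1, 2, 5, 6}.
Column 6 already contains {2, 3, 6}.
Its 2×3 block (box 4) already contains {1, 2, 6}.
The only value from 1–6 not eliminated is 4, so R4C6 = 4.

4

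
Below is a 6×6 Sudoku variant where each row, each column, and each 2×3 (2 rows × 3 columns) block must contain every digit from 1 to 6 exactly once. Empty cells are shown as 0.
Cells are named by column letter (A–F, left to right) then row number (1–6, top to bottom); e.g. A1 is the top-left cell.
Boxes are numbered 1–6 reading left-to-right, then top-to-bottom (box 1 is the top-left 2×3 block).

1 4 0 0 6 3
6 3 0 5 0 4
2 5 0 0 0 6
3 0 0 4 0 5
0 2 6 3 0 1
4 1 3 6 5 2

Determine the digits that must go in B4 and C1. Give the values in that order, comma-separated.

For B4:
  Row 4 already contains {3, 4, 5}.
  Column B already contains {1, 2, 3, 4, 5}.
  Its 2×3 block (box 3) already contains {2, 3, 5}.
  The only value from 1–6 not eliminated is 6, so B4 = 6.
For C1:
  Consider where 5 can go in box 1.
  C2 is out (row 2 already has a 5).
  So the only cell in box 1 that can hold 5 is C1.
  So C1 = 5.

6,5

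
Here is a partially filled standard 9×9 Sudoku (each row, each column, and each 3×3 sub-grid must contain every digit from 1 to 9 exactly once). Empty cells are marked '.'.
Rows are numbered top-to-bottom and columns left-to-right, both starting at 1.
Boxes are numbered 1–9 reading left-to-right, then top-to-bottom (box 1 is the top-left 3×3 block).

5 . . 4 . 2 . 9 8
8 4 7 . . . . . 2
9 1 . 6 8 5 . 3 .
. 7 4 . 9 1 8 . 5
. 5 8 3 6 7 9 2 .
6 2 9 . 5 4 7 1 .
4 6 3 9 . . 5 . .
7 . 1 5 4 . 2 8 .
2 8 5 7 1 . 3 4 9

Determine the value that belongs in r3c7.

Row 3 already contains {1, 3, 5, 6, 8, 9}.
Column 7 already contains {2, 3, 5, 7, 8, 9}.
Its 3×3 block (box 3) already contains {2, 3, 8, 9}.
The only value from 1–9 not eliminated is 4, so r3c7 = 4.

4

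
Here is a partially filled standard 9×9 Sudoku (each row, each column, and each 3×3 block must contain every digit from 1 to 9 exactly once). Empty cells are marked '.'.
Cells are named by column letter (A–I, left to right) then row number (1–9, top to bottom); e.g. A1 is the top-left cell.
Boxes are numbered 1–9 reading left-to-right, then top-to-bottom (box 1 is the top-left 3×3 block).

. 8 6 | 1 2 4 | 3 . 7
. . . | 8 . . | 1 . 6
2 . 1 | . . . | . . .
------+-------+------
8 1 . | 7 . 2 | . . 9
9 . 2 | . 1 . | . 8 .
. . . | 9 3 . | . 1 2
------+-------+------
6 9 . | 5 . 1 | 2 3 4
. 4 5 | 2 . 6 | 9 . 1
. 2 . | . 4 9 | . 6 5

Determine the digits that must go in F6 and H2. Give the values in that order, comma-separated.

8,2

For F6:
  Consider where 8 can go in column F.
  F2 is out (row 2 already has a 8).
  F3 is out (box 2 already has a 8).
  F5 is out (row 5 already has a 8).
  So the only cell in column F that can hold 8 is F6.
  So F6 = 8.
For H2:
  Consider where 2 can go in box 3.
  H1 is out (row 1 already has a 2).
  G3 is out (row 3 already has a 2).
  H3 is out (row 3 already has a 2).
  I3 is out (row 3 already has a 2).
  So the only cell in box 3 that can hold 2 is H2.
  So H2 = 2.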